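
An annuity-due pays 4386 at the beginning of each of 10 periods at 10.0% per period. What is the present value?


PV_due = PMT * (1-(1+i)^(-n))/i * (1+i)
PV_immediate = 26950.0713
PV_due = 26950.0713 * 1.1
= 29645.0785


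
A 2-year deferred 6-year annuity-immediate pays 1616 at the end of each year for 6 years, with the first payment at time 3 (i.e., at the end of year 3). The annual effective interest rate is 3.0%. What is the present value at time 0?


PV at time 2 of the 6-year annuity-immediate:
a_n = 1616 * (1-(1+0.03)^(-6))/0.03 = 8754.1814
Discount back 2 years to time 0:
PV = 8754.1814 * (1+0.03)^(-2)
= 8754.1814 * 0.942596
= 8251.6556


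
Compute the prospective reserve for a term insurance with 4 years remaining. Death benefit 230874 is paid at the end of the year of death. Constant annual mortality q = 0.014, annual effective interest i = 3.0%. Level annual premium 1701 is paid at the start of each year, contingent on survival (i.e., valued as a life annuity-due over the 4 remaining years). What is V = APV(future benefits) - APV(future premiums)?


v = 1/(1+i) = 0.970874
APV(future benefits) per unit = sum_{k=0}^{3} k_p_x * q * v^(k+1) = 0.050983
APV(future benefits) = 230874 * 0.050983 = 11770.7078
Life annuity-due factor ä_{x:4} = sum_{k=0}^{3} k_p_x * v^k = 3.750911
APV(future premiums) = 1701 * 3.750911 = 6380.2993
V = 11770.7078 - 6380.2993
= 5390.4085


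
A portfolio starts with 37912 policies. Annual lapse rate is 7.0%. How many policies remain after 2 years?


remaining = initial * (1 - lapse)^years
= 37912 * (1 - 0.07)^2
= 37912 * 0.8649
= 32790.0888


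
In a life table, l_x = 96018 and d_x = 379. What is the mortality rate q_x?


q_x = d_x / l_x
= 379 / 96018
= 0.0039


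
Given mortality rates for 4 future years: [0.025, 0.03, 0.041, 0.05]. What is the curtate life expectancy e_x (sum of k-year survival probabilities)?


e_x = sum_{k=1}^{n} k_p_x
k_p_x values:
  1_p_x = 0.975
  2_p_x = 0.94575
  3_p_x = 0.906974
  4_p_x = 0.861626
e_x = 3.6893


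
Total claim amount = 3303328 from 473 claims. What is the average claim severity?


severity = total / number
= 3303328 / 473
= 6983.7801


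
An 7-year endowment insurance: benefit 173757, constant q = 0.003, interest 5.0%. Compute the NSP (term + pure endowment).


Term component = 2991.0071
Pure endowment = 7_p_x * v^7 * benefit = 0.979188 * 0.710681 * 173757 = 120915.8754
NSP = 123906.8824


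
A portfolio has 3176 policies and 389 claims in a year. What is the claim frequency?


frequency = claims / policies
= 389 / 3176
= 0.1225


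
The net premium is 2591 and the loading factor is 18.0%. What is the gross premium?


Gross = net * (1 + loading)
= 2591 * (1 + 0.18)
= 2591 * 1.18
= 3057.38


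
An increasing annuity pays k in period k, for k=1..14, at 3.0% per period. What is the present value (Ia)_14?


(Ia)_n = sum_{k=1}^{n} k * v^k, v = 1/(1+i)
v = 0.970874
Sum computed term by term:
(Ia)_14 = 79.3102


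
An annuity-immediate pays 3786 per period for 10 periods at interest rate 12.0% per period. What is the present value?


PV = PMT * (1 - (1+i)^(-n)) / i
= 3786 * (1 - (1+0.12)^(-10)) / 0.12
= 3786 * (1 - 0.321973) / 0.12
= 3786 * 5.650223
= 21391.7444


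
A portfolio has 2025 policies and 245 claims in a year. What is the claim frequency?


frequency = claims / policies
= 245 / 2025
= 0.121


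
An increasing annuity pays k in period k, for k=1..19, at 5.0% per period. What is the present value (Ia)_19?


(Ia)_n = sum_{k=1}^{n} k * v^k, v = 1/(1+i)
v = 0.952381
Sum computed term by term:
(Ia)_19 = 103.4128


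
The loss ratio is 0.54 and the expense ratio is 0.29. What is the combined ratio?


Combined ratio = loss ratio + expense ratio
= 0.54 + 0.29
= 0.83


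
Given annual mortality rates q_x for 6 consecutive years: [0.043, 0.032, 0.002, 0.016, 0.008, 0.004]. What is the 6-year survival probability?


p_k = 1 - q_k for each year
Survival = product of (1 - q_k)
= 0.957 * 0.968 * 0.998 * 0.984 * 0.992 * 0.996
= 0.8988


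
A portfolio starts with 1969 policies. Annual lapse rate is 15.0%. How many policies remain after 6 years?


remaining = initial * (1 - lapse)^years
= 1969 * (1 - 0.15)^6
= 1969 * 0.37715
= 742.6074


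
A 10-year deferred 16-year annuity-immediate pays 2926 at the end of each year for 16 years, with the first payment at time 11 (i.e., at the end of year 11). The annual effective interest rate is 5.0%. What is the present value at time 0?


PV at time 10 of the 16-year annuity-immediate:
a_n = 2926 * (1-(1+0.05)^(-16))/0.05 = 31711.3137
Discount back 10 years to time 0:
PV = 31711.3137 * (1+0.05)^(-10)
= 31711.3137 * 0.613913
= 19467.9958


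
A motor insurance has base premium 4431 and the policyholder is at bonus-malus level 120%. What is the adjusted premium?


adjusted = base * BM_level / 100
= 4431 * 120 / 100
= 4431 * 1.2
= 5317.2


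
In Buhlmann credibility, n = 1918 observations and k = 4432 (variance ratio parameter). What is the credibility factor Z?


Z = n / (n + k)
= 1918 / (1918 + 4432)
= 1918 / 6350
= 0.302


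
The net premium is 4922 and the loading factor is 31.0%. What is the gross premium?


Gross = net * (1 + loading)
= 4922 * (1 + 0.31)
= 4922 * 1.31
= 6447.82


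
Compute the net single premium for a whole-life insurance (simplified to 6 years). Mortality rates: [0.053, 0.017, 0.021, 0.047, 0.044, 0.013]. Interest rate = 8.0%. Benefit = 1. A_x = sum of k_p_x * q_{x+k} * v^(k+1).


v = 0.925926
Year 0: k_p_x=1.0, q=0.053, term=0.049074
Year 1: k_p_x=0.947, q=0.017, term=0.013802
Year 2: k_p_x=0.930901, q=0.021, term=0.015519
Year 3: k_p_x=0.911352, q=0.047, term=0.031484
Year 4: k_p_x=0.868519, q=0.044, term=0.026008
Year 5: k_p_x=0.830304, q=0.013, term=0.006802
A_x = 0.1427


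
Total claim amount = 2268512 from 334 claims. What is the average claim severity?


severity = total / number
= 2268512 / 334
= 6791.9521


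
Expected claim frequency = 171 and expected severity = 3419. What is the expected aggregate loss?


E[S] = E[N] * E[X]
= 171 * 3419
= 584649


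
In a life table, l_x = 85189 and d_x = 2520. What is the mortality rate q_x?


q_x = d_x / l_x
= 2520 / 85189
= 0.0296


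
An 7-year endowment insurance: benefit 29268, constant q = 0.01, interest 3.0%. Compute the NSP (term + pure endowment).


Term component = 1771.7792
Pure endowment = 7_p_x * v^7 * benefit = 0.932065 * 0.813092 * 29268 = 22180.8832
NSP = 23952.6624


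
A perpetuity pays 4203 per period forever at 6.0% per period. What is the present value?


PV = PMT / i
= 4203 / 0.06
= 70050.0


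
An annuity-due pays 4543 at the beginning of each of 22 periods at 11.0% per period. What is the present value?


PV_due = PMT * (1-(1+i)^(-n))/i * (1+i)
PV_immediate = 37142.3826
PV_due = 37142.3826 * 1.11
= 41228.0447


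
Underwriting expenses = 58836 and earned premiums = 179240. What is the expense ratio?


Expense ratio = expenses / premiums
= 58836 / 179240
= 0.3283


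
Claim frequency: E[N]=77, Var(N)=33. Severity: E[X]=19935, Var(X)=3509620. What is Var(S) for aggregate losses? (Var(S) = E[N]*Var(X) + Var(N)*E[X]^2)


Var(S) = E[N]*Var(X) + Var(N)*E[X]^2
= 77*3509620 + 33*19935^2
= 270240740 + 13114339425
= 1.3385e+10


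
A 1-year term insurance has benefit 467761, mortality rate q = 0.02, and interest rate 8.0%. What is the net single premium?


NSP = benefit * q * v
v = 1/(1+i) = 0.925926
NSP = 467761 * 0.02 * 0.925926
= 8662.2407


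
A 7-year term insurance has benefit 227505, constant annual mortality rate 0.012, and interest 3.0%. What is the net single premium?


NSP = benefit * sum_{k=0}^{n-1} k_p_x * q * v^(k+1)
With constant q=0.012, v=0.970874
Sum = 0.072228
NSP = 227505 * 0.072228
= 16432.2296


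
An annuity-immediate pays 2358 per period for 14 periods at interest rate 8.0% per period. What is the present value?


PV = PMT * (1 - (1+i)^(-n)) / i
= 2358 * (1 - (1+0.08)^(-14)) / 0.08
= 2358 * (1 - 0.340461) / 0.08
= 2358 * 8.244237
= 19439.9108


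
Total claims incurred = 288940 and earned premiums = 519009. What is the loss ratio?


Loss ratio = claims / premiums
= 288940 / 519009
= 0.5567


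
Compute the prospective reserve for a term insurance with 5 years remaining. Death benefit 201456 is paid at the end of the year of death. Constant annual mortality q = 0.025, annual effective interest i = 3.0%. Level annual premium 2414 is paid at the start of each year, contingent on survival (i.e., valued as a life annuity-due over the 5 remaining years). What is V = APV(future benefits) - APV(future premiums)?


v = 1/(1+i) = 0.970874
APV(future benefits) per unit = sum_{k=0}^{4} k_p_x * q * v^(k+1) = 0.109072
APV(future benefits) = 201456 * 0.109072 = 21973.2743
Life annuity-due factor ä_{x:5} = sum_{k=0}^{4} k_p_x * v^k = 4.49378
APV(future premiums) = 2414 * 4.49378 = 10847.9844
V = 21973.2743 - 10847.9844
= 11125.2899


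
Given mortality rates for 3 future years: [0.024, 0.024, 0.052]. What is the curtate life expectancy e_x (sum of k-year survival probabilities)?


e_x = sum_{k=1}^{n} k_p_x
k_p_x values:
  1_p_x = 0.976
  2_p_x = 0.952576
  3_p_x = 0.903042
e_x = 2.8316


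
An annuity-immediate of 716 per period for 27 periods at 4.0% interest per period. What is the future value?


FV = PMT * ((1+i)^n - 1) / i
= 716 * ((1.04)^27 - 1) / 0.04
= 716 * (2.883369 - 1) / 0.04
= 33712.2975


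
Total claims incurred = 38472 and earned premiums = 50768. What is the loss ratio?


Loss ratio = claims / premiums
= 38472 / 50768
= 0.7578


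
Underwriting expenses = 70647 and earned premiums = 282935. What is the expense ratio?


Expense ratio = expenses / premiums
= 70647 / 282935
= 0.2497


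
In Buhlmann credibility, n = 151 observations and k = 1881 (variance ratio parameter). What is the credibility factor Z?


Z = n / (n + k)
= 151 / (151 + 1881)
= 151 / 2032
= 0.0743


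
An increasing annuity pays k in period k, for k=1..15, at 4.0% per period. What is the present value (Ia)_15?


(Ia)_n = sum_{k=1}^{n} k * v^k, v = 1/(1+i)
v = 0.961538
Sum computed term by term:
(Ia)_15 = 80.8539


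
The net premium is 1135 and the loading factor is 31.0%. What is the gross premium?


Gross = net * (1 + loading)
= 1135 * (1 + 0.31)
= 1135 * 1.31
= 1486.85


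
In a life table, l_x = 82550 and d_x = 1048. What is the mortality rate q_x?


q_x = d_x / l_x
= 1048 / 82550
= 0.0127


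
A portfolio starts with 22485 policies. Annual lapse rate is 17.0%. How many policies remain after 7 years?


remaining = initial * (1 - lapse)^years
= 22485 * (1 - 0.17)^7
= 22485 * 0.271361
= 6101.5411


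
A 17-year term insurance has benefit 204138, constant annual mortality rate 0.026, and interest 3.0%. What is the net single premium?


NSP = benefit * sum_{k=0}^{n-1} k_p_x * q * v^(k+1)
With constant q=0.026, v=0.970874
Sum = 0.28479
NSP = 204138 * 0.28479
= 58136.4033


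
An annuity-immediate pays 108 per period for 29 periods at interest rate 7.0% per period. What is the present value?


PV = PMT * (1 - (1+i)^(-n)) / i
= 108 * (1 - (1+0.07)^(-29)) / 0.07
= 108 * (1 - 0.140563) / 0.07
= 108 * 12.277674
= 1325.9888


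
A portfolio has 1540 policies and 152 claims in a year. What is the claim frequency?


frequency = claims / policies
= 152 / 1540
= 0.0987


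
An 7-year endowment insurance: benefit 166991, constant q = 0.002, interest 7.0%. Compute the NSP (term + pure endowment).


Term component = 1790.1278
Pure endowment = 7_p_x * v^7 * benefit = 0.986084 * 0.62275 * 166991 = 102546.3981
NSP = 104336.5259


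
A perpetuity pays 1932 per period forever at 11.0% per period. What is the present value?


PV = PMT / i
= 1932 / 0.11
= 17563.6364


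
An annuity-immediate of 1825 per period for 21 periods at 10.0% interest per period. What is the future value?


FV = PMT * ((1+i)^n - 1) / i
= 1825 * ((1.1)^21 - 1) / 0.1
= 1825 * (7.40025 - 1) / 0.1
= 116804.5615


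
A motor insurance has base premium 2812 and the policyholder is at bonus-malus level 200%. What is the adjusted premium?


adjusted = base * BM_level / 100
= 2812 * 200 / 100
= 2812 * 2.0
= 5624.0


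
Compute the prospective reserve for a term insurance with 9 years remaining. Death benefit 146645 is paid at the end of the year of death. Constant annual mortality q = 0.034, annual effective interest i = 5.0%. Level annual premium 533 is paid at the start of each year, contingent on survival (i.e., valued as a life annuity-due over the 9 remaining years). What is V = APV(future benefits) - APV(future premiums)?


v = 1/(1+i) = 0.952381
APV(future benefits) per unit = sum_{k=0}^{8} k_p_x * q * v^(k+1) = 0.213649
APV(future benefits) = 146645 * 0.213649 = 31330.5535
Life annuity-due factor ä_{x:9} = sum_{k=0}^{8} k_p_x * v^k = 6.597983
APV(future premiums) = 533 * 6.597983 = 3516.7249
V = 31330.5535 - 3516.7249
= 27813.8286


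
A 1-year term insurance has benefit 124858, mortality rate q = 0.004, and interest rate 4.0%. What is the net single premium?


NSP = benefit * q * v
v = 1/(1+i) = 0.961538
NSP = 124858 * 0.004 * 0.961538
= 480.2231


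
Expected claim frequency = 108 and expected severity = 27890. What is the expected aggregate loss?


E[S] = E[N] * E[X]
= 108 * 27890
= 3.0121e+06


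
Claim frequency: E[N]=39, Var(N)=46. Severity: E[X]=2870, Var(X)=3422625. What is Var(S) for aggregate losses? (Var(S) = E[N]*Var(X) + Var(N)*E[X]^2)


Var(S) = E[N]*Var(X) + Var(N)*E[X]^2
= 39*3422625 + 46*2870^2
= 133482375 + 378897400
= 5.1238e+08


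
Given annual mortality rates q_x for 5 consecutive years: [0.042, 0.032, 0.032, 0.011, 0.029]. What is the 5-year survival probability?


p_k = 1 - q_k for each year
Survival = product of (1 - q_k)
= 0.958 * 0.968 * 0.968 * 0.989 * 0.971
= 0.862


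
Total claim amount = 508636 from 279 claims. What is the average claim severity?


severity = total / number
= 508636 / 279
= 1823.0681


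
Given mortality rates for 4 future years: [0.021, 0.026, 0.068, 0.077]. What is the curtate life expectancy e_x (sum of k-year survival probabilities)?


e_x = sum_{k=1}^{n} k_p_x
k_p_x values:
  1_p_x = 0.979
  2_p_x = 0.953546
  3_p_x = 0.888705
  4_p_x = 0.820275
e_x = 3.6415


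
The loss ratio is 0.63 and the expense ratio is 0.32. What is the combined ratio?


Combined ratio = loss ratio + expense ratio
= 0.63 + 0.32
= 0.95


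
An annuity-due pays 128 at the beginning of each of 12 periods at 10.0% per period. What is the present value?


PV_due = PMT * (1-(1+i)^(-n))/i * (1+i)
PV_immediate = 872.1526
PV_due = 872.1526 * 1.1
= 959.3678


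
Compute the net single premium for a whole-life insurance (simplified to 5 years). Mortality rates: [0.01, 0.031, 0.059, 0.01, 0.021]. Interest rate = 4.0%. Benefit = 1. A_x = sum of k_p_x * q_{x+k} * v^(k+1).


v = 0.961538
Year 0: k_p_x=1.0, q=0.01, term=0.009615
Year 1: k_p_x=0.99, q=0.031, term=0.028375
Year 2: k_p_x=0.95931, q=0.059, term=0.050317
Year 3: k_p_x=0.902711, q=0.01, term=0.007716
Year 4: k_p_x=0.893684, q=0.021, term=0.015425
A_x = 0.1114


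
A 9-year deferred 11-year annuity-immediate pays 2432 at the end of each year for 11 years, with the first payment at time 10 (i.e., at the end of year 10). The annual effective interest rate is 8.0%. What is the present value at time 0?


PV at time 9 of the 11-year annuity-immediate:
a_n = 2432 * (1-(1+0.08)^(-11))/0.08 = 17361.9611
Discount back 9 years to time 0:
PV = 17361.9611 * (1+0.08)^(-9)
= 17361.9611 * 0.500249
= 8685.3031


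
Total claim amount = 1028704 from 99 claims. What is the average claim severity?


severity = total / number
= 1028704 / 99
= 10390.9495


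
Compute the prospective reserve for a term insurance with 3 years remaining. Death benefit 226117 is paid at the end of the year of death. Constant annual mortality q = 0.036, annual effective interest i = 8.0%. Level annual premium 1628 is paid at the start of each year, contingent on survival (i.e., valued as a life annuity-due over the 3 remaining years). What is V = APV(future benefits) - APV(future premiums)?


v = 1/(1+i) = 0.925926
APV(future benefits) per unit = sum_{k=0}^{2} k_p_x * q * v^(k+1) = 0.089644
APV(future benefits) = 226117 * 0.089644 = 20269.9881
Life annuity-due factor ä_{x:3} = sum_{k=0}^{2} k_p_x * v^k = 2.689314
APV(future premiums) = 1628 * 2.689314 = 4378.2034
V = 20269.9881 - 4378.2034
= 15891.7847


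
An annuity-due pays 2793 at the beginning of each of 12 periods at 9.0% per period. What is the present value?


PV_due = PMT * (1-(1+i)^(-n))/i * (1+i)
PV_immediate = 19999.9057
PV_due = 19999.9057 * 1.09
= 21799.8972


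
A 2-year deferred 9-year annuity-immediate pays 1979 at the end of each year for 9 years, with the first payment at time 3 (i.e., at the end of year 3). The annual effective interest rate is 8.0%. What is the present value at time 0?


PV at time 2 of the 9-year annuity-immediate:
a_n = 1979 * (1-(1+0.08)^(-9))/0.08 = 12362.5912
Discount back 2 years to time 0:
PV = 12362.5912 * (1+0.08)^(-2)
= 12362.5912 * 0.857339
= 10598.9293


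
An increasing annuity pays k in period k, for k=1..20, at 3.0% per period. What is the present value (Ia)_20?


(Ia)_n = sum_{k=1}^{n} k * v^k, v = 1/(1+i)
v = 0.970874
Sum computed term by term:
(Ia)_20 = 141.6761


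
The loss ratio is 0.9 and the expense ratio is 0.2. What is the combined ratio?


Combined ratio = loss ratio + expense ratio
= 0.9 + 0.2
= 1.1


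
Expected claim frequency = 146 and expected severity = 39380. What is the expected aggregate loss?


E[S] = E[N] * E[X]
= 146 * 39380
= 5.7495e+06


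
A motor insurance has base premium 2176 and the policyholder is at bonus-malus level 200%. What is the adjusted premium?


adjusted = base * BM_level / 100
= 2176 * 200 / 100
= 2176 * 2.0
= 4352.0


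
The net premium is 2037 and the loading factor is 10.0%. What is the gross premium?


Gross = net * (1 + loading)
= 2037 * (1 + 0.1)
= 2037 * 1.1
= 2240.7


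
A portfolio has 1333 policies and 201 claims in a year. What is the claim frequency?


frequency = claims / policies
= 201 / 1333
= 0.1508


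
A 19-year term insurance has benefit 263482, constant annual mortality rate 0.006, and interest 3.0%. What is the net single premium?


NSP = benefit * sum_{k=0}^{n-1} k_p_x * q * v^(k+1)
With constant q=0.006, v=0.970874
Sum = 0.081889
NSP = 263482 * 0.081889
= 21576.2094


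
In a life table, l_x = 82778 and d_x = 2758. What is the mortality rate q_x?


q_x = d_x / l_x
= 2758 / 82778
= 0.0333


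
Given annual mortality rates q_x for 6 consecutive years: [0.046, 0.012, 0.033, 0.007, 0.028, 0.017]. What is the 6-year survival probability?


p_k = 1 - q_k for each year
Survival = product of (1 - q_k)
= 0.954 * 0.988 * 0.967 * 0.993 * 0.972 * 0.983
= 0.8648


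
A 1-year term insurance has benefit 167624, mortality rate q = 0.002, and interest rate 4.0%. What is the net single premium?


NSP = benefit * q * v
v = 1/(1+i) = 0.961538
NSP = 167624 * 0.002 * 0.961538
= 322.3538


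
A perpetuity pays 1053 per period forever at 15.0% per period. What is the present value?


PV = PMT / i
= 1053 / 0.15
= 7020.0


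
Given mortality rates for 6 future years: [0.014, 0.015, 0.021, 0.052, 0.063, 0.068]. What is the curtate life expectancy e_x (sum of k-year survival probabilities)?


e_x = sum_{k=1}^{n} k_p_x
k_p_x values:
  1_p_x = 0.986
  2_p_x = 0.97121
  3_p_x = 0.950815
  4_p_x = 0.901372
  5_p_x = 0.844586
  6_p_x = 0.787154
e_x = 5.4411


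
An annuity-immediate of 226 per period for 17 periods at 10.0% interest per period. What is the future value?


FV = PMT * ((1+i)^n - 1) / i
= 226 * ((1.1)^17 - 1) / 0.1
= 226 * (5.05447 - 1) / 0.1
= 9163.1028


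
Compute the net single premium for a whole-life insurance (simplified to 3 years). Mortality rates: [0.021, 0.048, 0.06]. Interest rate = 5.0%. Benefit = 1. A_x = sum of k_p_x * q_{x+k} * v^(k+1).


v = 0.952381
Year 0: k_p_x=1.0, q=0.021, term=0.02
Year 1: k_p_x=0.979, q=0.048, term=0.042623
Year 2: k_p_x=0.932008, q=0.06, term=0.048306
A_x = 0.1109


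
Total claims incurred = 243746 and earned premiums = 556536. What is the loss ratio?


Loss ratio = claims / premiums
= 243746 / 556536
= 0.438


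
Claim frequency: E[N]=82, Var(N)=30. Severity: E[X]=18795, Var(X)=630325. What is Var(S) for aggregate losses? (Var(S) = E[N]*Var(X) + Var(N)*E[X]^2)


Var(S) = E[N]*Var(X) + Var(N)*E[X]^2
= 82*630325 + 30*18795^2
= 51686650 + 10597560750
= 1.0649e+10


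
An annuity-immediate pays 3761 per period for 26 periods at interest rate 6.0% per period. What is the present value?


PV = PMT * (1 - (1+i)^(-n)) / i
= 3761 * (1 - (1+0.06)^(-26)) / 0.06
= 3761 * (1 - 0.21981) / 0.06
= 3761 * 13.003166
= 48904.908


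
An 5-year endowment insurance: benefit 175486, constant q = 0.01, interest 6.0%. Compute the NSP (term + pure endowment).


Term component = 7254.213
Pure endowment = 5_p_x * v^5 * benefit = 0.95099 * 0.747258 * 175486 = 124706.5089
NSP = 131960.7219


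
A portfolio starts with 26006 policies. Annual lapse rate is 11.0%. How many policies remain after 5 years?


remaining = initial * (1 - lapse)^years
= 26006 * (1 - 0.11)^5
= 26006 * 0.558406
= 14521.905


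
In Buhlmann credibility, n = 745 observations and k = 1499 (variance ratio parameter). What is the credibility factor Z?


Z = n / (n + k)
= 745 / (745 + 1499)
= 745 / 2244
= 0.332


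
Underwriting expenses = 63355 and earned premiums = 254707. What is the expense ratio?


Expense ratio = expenses / premiums
= 63355 / 254707
= 0.2487


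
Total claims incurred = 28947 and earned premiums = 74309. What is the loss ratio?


Loss ratio = claims / premiums
= 28947 / 74309
= 0.3895


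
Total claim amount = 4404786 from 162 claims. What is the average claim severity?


severity = total / number
= 4404786 / 162
= 27190.037


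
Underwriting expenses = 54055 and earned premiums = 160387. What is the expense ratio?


Expense ratio = expenses / premiums
= 54055 / 160387
= 0.337


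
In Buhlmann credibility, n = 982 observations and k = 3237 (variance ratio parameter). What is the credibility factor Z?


Z = n / (n + k)
= 982 / (982 + 3237)
= 982 / 4219
= 0.2328


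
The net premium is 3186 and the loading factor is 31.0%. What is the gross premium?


Gross = net * (1 + loading)
= 3186 * (1 + 0.31)
= 3186 * 1.31
= 4173.66


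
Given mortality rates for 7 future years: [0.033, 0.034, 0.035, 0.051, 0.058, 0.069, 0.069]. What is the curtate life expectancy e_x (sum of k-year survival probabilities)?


e_x = sum_{k=1}^{n} k_p_x
k_p_x values:
  1_p_x = 0.967
  2_p_x = 0.934122
  3_p_x = 0.901428
  4_p_x = 0.855455
  5_p_x = 0.805839
  6_p_x = 0.750236
  7_p_x = 0.698469
e_x = 5.9125


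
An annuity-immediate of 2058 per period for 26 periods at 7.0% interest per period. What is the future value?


FV = PMT * ((1+i)^n - 1) / i
= 2058 * ((1.07)^26 - 1) / 0.07
= 2058 * (5.807353 - 1) / 0.07
= 141336.176


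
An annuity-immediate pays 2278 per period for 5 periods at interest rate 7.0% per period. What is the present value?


PV = PMT * (1 - (1+i)^(-n)) / i
= 2278 * (1 - (1+0.07)^(-5)) / 0.07
= 2278 * (1 - 0.712986) / 0.07
= 2278 * 4.100197
= 9340.2498


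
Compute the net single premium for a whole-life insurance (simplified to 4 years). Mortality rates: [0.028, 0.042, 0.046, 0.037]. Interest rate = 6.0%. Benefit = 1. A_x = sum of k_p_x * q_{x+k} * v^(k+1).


v = 0.943396
Year 0: k_p_x=1.0, q=0.028, term=0.026415
Year 1: k_p_x=0.972, q=0.042, term=0.036333
Year 2: k_p_x=0.931176, q=0.046, term=0.035964
Year 3: k_p_x=0.888342, q=0.037, term=0.026035
A_x = 0.1247


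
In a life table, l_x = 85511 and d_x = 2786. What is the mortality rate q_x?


q_x = d_x / l_x
= 2786 / 85511
= 0.0326


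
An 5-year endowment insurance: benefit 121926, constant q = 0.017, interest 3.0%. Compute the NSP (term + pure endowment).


Term component = 9184.5422
Pure endowment = 5_p_x * v^5 * benefit = 0.917841 * 0.862609 * 121926 = 96533.442
NSP = 105717.9843


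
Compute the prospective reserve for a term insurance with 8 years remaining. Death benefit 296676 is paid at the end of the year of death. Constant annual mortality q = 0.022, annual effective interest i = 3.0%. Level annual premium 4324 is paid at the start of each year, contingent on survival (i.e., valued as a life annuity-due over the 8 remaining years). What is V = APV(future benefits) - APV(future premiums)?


v = 1/(1+i) = 0.970874
APV(future benefits) per unit = sum_{k=0}^{7} k_p_x * q * v^(k+1) = 0.143544
APV(future benefits) = 296676 * 0.143544 = 42586.172
Life annuity-due factor ä_{x:8} = sum_{k=0}^{7} k_p_x * v^k = 6.720487
APV(future premiums) = 4324 * 6.720487 = 29059.385
V = 42586.172 - 29059.385
= 13526.7871


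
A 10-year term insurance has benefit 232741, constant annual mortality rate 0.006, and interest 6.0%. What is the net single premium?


NSP = benefit * sum_{k=0}^{n-1} k_p_x * q * v^(k+1)
With constant q=0.006, v=0.943396
Sum = 0.043111
NSP = 232741 * 0.043111
= 10033.6472


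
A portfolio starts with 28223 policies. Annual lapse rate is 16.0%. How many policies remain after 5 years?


remaining = initial * (1 - lapse)^years
= 28223 * (1 - 0.16)^5
= 28223 * 0.418212
= 11803.1957


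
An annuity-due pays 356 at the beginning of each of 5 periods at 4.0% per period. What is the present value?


PV_due = PMT * (1-(1+i)^(-n))/i * (1+i)
PV_immediate = 1584.8487
PV_due = 1584.8487 * 1.04
= 1648.2427


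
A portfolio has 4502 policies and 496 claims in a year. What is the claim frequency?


frequency = claims / policies
= 496 / 4502
= 0.1102


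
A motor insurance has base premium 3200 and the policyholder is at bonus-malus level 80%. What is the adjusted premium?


adjusted = base * BM_level / 100
= 3200 * 80 / 100
= 3200 * 0.8
= 2560.0


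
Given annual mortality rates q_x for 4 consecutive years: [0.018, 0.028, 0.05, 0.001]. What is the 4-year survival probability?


p_k = 1 - q_k for each year
Survival = product of (1 - q_k)
= 0.982 * 0.972 * 0.95 * 0.999
= 0.9059


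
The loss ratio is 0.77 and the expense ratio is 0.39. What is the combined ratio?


Combined ratio = loss ratio + expense ratio
= 0.77 + 0.39
= 1.16


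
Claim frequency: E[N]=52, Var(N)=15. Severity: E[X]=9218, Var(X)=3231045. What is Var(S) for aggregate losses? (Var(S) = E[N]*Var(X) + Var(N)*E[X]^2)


Var(S) = E[N]*Var(X) + Var(N)*E[X]^2
= 52*3231045 + 15*9218^2
= 168014340 + 1274572860
= 1.4426e+09


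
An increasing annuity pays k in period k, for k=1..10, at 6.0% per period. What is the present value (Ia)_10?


(Ia)_n = sum_{k=1}^{n} k * v^k, v = 1/(1+i)
v = 0.943396
Sum computed term by term:
(Ia)_10 = 36.9624


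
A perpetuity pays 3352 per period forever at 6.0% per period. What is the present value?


PV = PMT / i
= 3352 / 0.06
= 55866.6667


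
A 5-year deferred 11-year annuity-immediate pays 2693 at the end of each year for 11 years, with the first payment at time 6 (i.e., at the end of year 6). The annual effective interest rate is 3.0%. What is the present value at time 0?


PV at time 5 of the 11-year annuity-immediate:
a_n = 2693 * (1-(1+0.03)^(-11))/0.03 = 24917.3167
Discount back 5 years to time 0:
PV = 24917.3167 * (1+0.03)^(-5)
= 24917.3167 * 0.862609
= 21493.8963


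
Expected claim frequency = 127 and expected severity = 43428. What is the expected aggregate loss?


E[S] = E[N] * E[X]
= 127 * 43428
= 5.5154e+06


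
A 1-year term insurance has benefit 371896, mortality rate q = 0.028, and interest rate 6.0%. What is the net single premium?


NSP = benefit * q * v
v = 1/(1+i) = 0.943396
NSP = 371896 * 0.028 * 0.943396
= 9823.6679


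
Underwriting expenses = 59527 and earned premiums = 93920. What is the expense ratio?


Expense ratio = expenses / premiums
= 59527 / 93920
= 0.6338


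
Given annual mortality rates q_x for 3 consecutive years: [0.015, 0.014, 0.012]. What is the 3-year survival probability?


p_k = 1 - q_k for each year
Survival = product of (1 - q_k)
= 0.985 * 0.986 * 0.988
= 0.9596


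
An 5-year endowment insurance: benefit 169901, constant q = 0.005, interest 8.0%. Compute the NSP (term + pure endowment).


Term component = 3360.6626
Pure endowment = 5_p_x * v^5 * benefit = 0.975249 * 0.680583 * 169901 = 112769.7354
NSP = 116130.398


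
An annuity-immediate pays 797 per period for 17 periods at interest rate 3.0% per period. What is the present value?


PV = PMT * (1 - (1+i)^(-n)) / i
= 797 * (1 - (1+0.03)^(-17)) / 0.03
= 797 * (1 - 0.605016) / 0.03
= 797 * 13.166118
= 10493.3964


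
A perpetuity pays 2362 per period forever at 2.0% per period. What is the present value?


PV = PMT / i
= 2362 / 0.02
= 118100.0


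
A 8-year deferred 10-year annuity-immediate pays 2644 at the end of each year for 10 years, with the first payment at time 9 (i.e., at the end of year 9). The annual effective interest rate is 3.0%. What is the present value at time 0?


PV at time 8 of the 10-year annuity-immediate:
a_n = 2644 * (1-(1+0.03)^(-10))/0.03 = 22553.8563
Discount back 8 years to time 0:
PV = 22553.8563 * (1+0.03)^(-8)
= 22553.8563 * 0.789409
= 17804.2224


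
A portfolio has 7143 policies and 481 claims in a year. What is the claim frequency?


frequency = claims / policies
= 481 / 7143
= 0.0673


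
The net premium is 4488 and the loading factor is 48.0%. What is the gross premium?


Gross = net * (1 + loading)
= 4488 * (1 + 0.48)
= 4488 * 1.48
= 6642.24


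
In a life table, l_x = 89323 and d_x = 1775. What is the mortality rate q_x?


q_x = d_x / l_x
= 1775 / 89323
= 0.0199


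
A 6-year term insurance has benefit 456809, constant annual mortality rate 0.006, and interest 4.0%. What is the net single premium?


NSP = benefit * sum_{k=0}^{n-1} k_p_x * q * v^(k+1)
With constant q=0.006, v=0.961538
Sum = 0.031006
NSP = 456809 * 0.031006
= 14163.8651


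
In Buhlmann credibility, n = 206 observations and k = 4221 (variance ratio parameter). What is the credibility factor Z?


Z = n / (n + k)
= 206 / (206 + 4221)
= 206 / 4427
= 0.0465


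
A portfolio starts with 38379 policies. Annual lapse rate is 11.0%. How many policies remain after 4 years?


remaining = initial * (1 - lapse)^years
= 38379 * (1 - 0.11)^4
= 38379 * 0.627422
= 24079.8447


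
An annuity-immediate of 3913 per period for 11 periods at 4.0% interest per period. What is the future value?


FV = PMT * ((1+i)^n - 1) / i
= 3913 * ((1.04)^11 - 1) / 0.04
= 3913 * (1.539454 - 1) / 0.04
= 52772.0931


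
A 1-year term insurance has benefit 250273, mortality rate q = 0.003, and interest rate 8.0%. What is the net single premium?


NSP = benefit * q * v
v = 1/(1+i) = 0.925926
NSP = 250273 * 0.003 * 0.925926
= 695.2028


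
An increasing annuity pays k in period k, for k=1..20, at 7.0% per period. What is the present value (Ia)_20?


(Ia)_n = sum_{k=1}^{n} k * v^k, v = 1/(1+i)
v = 0.934579
Sum computed term by term:
(Ia)_20 = 88.1031


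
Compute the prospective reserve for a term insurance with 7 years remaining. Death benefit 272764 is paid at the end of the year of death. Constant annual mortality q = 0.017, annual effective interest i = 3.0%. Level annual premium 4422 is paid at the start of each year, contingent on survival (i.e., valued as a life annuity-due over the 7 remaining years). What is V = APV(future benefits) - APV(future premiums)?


v = 1/(1+i) = 0.970874
APV(future benefits) per unit = sum_{k=0}^{6} k_p_x * q * v^(k+1) = 0.100868
APV(future benefits) = 272764 * 0.100868 = 27513.0443
Life annuity-due factor ä_{x:7} = sum_{k=0}^{6} k_p_x * v^k = 6.111389
APV(future premiums) = 4422 * 6.111389 = 27024.5604
V = 27513.0443 - 27024.5604
= 488.4839


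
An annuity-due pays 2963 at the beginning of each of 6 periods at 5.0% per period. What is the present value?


PV_due = PMT * (1-(1+i)^(-n))/i * (1+i)
PV_immediate = 15039.2756
PV_due = 15039.2756 * 1.05
= 15791.2394


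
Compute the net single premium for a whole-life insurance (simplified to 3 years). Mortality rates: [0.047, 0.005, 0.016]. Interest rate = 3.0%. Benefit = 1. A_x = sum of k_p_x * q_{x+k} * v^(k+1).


v = 0.970874
Year 0: k_p_x=1.0, q=0.047, term=0.045631
Year 1: k_p_x=0.953, q=0.005, term=0.004491
Year 2: k_p_x=0.948235, q=0.016, term=0.013884
A_x = 0.064


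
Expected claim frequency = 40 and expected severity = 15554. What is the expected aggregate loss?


E[S] = E[N] * E[X]
= 40 * 15554
= 622160


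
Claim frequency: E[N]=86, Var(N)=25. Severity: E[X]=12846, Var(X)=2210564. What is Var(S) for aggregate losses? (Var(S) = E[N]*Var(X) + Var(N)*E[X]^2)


Var(S) = E[N]*Var(X) + Var(N)*E[X]^2
= 86*2210564 + 25*12846^2
= 190108504 + 4125492900
= 4.3156e+09


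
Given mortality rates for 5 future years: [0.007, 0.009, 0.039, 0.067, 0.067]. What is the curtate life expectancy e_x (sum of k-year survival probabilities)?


e_x = sum_{k=1}^{n} k_p_x
k_p_x values:
  1_p_x = 0.993
  2_p_x = 0.984063
  3_p_x = 0.945685
  4_p_x = 0.882324
  5_p_x = 0.823208
e_x = 4.6283


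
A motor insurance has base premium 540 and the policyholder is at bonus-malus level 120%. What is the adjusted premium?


adjusted = base * BM_level / 100
= 540 * 120 / 100
= 540 * 1.2
= 648.0


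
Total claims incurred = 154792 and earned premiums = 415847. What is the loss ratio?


Loss ratio = claims / premiums
= 154792 / 415847
= 0.3722


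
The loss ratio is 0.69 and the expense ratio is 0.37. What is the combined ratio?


Combined ratio = loss ratio + expense ratio
= 0.69 + 0.37
= 1.06


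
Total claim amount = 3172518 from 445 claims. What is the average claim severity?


severity = total / number
= 3172518 / 445
= 7129.2539


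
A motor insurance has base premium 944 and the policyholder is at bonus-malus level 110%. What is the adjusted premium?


adjusted = base * BM_level / 100
= 944 * 110 / 100
= 944 * 1.1
= 1038.4


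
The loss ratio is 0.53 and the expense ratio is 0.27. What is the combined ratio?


Combined ratio = loss ratio + expense ratio
= 0.53 + 0.27
= 0.8


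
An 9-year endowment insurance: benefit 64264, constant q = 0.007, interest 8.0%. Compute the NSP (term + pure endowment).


Term component = 2742.5141
Pure endowment = 9_p_x * v^9 * benefit = 0.938735 * 0.500249 * 64264 = 30178.4681
NSP = 32920.9822


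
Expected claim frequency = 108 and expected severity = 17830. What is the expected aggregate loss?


E[S] = E[N] * E[X]
= 108 * 17830
= 1.9256e+06


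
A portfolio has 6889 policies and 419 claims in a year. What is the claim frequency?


frequency = claims / policies
= 419 / 6889
= 0.0608


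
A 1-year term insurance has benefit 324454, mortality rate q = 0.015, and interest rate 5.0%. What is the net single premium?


NSP = benefit * q * v
v = 1/(1+i) = 0.952381
NSP = 324454 * 0.015 * 0.952381
= 4635.0571


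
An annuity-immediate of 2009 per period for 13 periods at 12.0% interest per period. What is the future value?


FV = PMT * ((1+i)^n - 1) / i
= 2009 * ((1.12)^13 - 1) / 0.12
= 2009 * (4.363493 - 1) / 0.12
= 56310.4805


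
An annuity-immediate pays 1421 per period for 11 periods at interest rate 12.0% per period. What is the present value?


PV = PMT * (1 - (1+i)^(-n)) / i
= 1421 * (1 - (1+0.12)^(-11)) / 0.12
= 1421 * (1 - 0.287476) / 0.12
= 1421 * 5.937699
= 8437.4705


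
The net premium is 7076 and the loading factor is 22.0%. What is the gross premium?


Gross = net * (1 + loading)
= 7076 * (1 + 0.22)
= 7076 * 1.22
= 8632.72


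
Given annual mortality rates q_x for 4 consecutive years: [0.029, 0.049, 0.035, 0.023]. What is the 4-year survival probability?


p_k = 1 - q_k for each year
Survival = product of (1 - q_k)
= 0.971 * 0.951 * 0.965 * 0.977
= 0.8706


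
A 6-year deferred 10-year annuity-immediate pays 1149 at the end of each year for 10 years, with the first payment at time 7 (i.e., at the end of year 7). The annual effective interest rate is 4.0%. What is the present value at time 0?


PV at time 6 of the 10-year annuity-immediate:
a_n = 1149 * (1-(1+0.04)^(-10))/0.04 = 9319.4193
Discount back 6 years to time 0:
PV = 9319.4193 * (1+0.04)^(-6)
= 9319.4193 * 0.790315
= 7365.2724


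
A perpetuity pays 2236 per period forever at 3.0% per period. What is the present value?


PV = PMT / i
= 2236 / 0.03
= 74533.3333


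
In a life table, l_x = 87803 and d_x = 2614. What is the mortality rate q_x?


q_x = d_x / l_x
= 2614 / 87803
= 0.0298


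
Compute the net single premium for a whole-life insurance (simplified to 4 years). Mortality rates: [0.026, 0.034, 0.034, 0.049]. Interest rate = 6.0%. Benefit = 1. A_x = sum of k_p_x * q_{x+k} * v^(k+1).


v = 0.943396
Year 0: k_p_x=1.0, q=0.026, term=0.024528
Year 1: k_p_x=0.974, q=0.034, term=0.029473
Year 2: k_p_x=0.940884, q=0.034, term=0.026859
Year 3: k_p_x=0.908894, q=0.049, term=0.035277
A_x = 0.1161


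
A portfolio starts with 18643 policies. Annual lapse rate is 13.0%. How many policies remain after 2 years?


remaining = initial * (1 - lapse)^years
= 18643 * (1 - 0.13)^2
= 18643 * 0.7569
= 14110.8867


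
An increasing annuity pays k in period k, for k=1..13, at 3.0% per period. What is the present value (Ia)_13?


(Ia)_n = sum_{k=1}^{n} k * v^k, v = 1/(1+i)
v = 0.970874
Sum computed term by term:
(Ia)_13 = 70.0546


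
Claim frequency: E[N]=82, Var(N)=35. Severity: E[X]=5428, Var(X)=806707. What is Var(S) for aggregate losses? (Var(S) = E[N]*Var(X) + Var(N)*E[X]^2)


Var(S) = E[N]*Var(X) + Var(N)*E[X]^2
= 82*806707 + 35*5428^2
= 66149974 + 1031211440
= 1.0974e+09


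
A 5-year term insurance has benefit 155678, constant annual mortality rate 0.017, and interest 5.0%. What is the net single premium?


NSP = benefit * sum_{k=0}^{n-1} k_p_x * q * v^(k+1)
With constant q=0.017, v=0.952381
Sum = 0.07126
NSP = 155678 * 0.07126
= 11093.5787


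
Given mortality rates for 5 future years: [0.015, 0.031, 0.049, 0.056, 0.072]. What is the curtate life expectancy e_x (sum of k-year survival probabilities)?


e_x = sum_{k=1}^{n} k_p_x
k_p_x values:
  1_p_x = 0.985
  2_p_x = 0.954465
  3_p_x = 0.907696
  4_p_x = 0.856865
  5_p_x = 0.795171
e_x = 4.4992


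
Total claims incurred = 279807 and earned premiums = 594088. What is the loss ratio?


Loss ratio = claims / premiums
= 279807 / 594088
= 0.471


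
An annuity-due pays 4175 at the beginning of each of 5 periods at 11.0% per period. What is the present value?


PV_due = PMT * (1-(1+i)^(-n))/i * (1+i)
PV_immediate = 15430.37
PV_due = 15430.37 * 1.11
= 17127.7108


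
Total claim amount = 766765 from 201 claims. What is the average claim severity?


severity = total / number
= 766765 / 201
= 3814.7512


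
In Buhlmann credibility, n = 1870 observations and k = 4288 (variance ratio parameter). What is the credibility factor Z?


Z = n / (n + k)
= 1870 / (1870 + 4288)
= 1870 / 6158
= 0.3037


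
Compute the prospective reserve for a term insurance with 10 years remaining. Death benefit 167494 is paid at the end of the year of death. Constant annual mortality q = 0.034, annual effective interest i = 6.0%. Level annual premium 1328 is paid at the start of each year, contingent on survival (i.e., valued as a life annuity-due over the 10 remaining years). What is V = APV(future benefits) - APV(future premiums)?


v = 1/(1+i) = 0.943396
APV(future benefits) per unit = sum_{k=0}^{9} k_p_x * q * v^(k+1) = 0.218792
APV(future benefits) = 167494 * 0.218792 = 36646.3104
Life annuity-due factor ä_{x:10} = sum_{k=0}^{9} k_p_x * v^k = 6.821156
APV(future premiums) = 1328 * 6.821156 = 9058.4945
V = 36646.3104 - 9058.4945
= 27587.8159
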